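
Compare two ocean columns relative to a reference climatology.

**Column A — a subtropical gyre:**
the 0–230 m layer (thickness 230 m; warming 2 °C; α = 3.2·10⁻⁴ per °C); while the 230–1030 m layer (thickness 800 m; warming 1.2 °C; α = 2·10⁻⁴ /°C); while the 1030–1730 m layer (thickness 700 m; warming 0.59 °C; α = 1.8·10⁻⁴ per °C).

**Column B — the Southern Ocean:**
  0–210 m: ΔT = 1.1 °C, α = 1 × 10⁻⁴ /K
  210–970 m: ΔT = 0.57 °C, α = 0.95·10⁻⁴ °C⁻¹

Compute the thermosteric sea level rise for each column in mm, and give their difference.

Δh_A ≈ 414 mm, Δh_B ≈ 64.3 mm; difference ≈ 349 mm

A 0–230 m: 230 × 2 × 3.2×10⁻⁴ = 0.14720 m
A Layer 2: 2×10⁻⁴ × 1.2 × 800 = 0.19200 m
A 1.8×10⁻⁴ × 700 × 0.59 = 0.07434 m
A total: 0.41354 m
B 0–210 m: 210 × 1×10⁻⁴ × 1.1 = 0.02310 m
B 760 × 0.57 × 0.95×10⁻⁴ = 0.041154 m
B total: 0.064254 m
Difference: 0.41354 − 0.064254 = 0.349286 m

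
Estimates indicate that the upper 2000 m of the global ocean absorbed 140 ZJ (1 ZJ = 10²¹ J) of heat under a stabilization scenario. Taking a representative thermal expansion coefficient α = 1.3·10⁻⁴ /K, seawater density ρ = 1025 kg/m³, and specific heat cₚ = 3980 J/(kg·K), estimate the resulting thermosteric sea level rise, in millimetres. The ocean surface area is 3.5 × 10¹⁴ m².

about 12.7 mm

Per unit area: Q = 140×10²¹ / (3.5×10¹⁴) = 4×10⁸ J/m²
Δh = αQ/(ρcₚ) = 1.3×10⁻⁴ × 4×10⁸ / (1025 × 3980) ≈ 0.012747 m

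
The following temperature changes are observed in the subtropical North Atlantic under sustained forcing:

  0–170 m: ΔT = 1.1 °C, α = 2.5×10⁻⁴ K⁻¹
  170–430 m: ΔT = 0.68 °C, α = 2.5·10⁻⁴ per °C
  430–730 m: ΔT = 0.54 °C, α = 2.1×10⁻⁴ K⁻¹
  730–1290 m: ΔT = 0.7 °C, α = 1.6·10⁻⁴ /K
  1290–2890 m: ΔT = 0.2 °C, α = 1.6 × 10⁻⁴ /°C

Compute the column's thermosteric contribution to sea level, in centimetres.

Δh ≈ 23.9 cm

1.1 × 170 × 2.5×10⁻⁴ = 0.04675 m
170–430 m: 2.5×10⁻⁴ × 260 × 0.68 = 0.04420 m
430–730 m: 0.54 × 300 × 2.1×10⁻⁴ = 0.03402 m
560 × 0.7 × 1.6×10⁻⁴ = 0.06272 m
0.2 × 1600 × 1.6×10⁻⁴ = 0.05120 m
Δh = 0.04675 + 0.04420 + 0.03402 + 0.06272 + 0.05120 = 0.23889 m ≈ 23.9 cm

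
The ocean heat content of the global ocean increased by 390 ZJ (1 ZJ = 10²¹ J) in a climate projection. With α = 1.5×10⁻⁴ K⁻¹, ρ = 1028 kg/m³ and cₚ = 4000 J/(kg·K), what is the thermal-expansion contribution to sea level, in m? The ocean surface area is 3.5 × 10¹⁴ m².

Δh ≈ 0.0406 m

Per unit area: Q = 390×10²¹ / (3.5×10¹⁴) ≈ 1.114×10⁹ J/m²
Δh = αQ/(ρcₚ) = 1.5×10⁻⁴ × 1.114×10⁹ / (1028 × 4000) ≈ 0.040637 m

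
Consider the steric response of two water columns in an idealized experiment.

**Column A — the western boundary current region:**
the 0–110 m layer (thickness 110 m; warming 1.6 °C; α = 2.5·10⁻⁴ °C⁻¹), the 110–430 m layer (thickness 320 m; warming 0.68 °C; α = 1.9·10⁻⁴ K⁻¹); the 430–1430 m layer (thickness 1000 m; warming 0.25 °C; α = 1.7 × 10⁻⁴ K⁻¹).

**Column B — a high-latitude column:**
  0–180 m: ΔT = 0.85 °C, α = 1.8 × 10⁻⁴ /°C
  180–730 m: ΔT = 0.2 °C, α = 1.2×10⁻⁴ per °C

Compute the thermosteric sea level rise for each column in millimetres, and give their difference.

Δh_A ≈ 130 mm, Δh_B ≈ 41 mm; difference ≈ 87 mm

A Layer 1: 110 × 2.5×10⁻⁴ × 1.6 = 0.04400 m
A Layer 2: 320 × 1.9×10⁻⁴ × 0.68 = 0.041344 m
A 0.25 × 1000 × 1.7×10⁻⁴ = 0.04250 m
A total: 0.127844 m
B 0.85 × 180 × 1.8×10⁻⁴ = 0.02754 m
B Layer 2: 1.2×10⁻⁴ × 0.2 × 550 = 0.01320 m
B total: 0.04074 m
Difference: 0.127844 − 0.04074 = 0.087104 m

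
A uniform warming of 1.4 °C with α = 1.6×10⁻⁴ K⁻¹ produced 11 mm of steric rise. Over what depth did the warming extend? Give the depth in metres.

H = Δh/(αΔT) = 0.011 / (1.6×10⁻⁴ × 1.4) ≈ 49.11 m

H ≈ 49.1 m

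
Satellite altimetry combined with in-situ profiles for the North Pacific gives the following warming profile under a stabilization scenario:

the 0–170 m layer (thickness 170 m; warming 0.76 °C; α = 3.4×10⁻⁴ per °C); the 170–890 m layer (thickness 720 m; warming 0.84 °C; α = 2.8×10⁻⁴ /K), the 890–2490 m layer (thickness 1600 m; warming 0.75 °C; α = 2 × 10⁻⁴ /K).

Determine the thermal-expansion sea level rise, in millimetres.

Δh = 450 mm

Layer 1: 170 × 3.4×10⁻⁴ × 0.76 = 0.043928 m
Layer 2: 720 × 2.8×10⁻⁴ × 0.84 = 0.169344 m
Layer 3: 1600 × 2×10⁻⁴ × 0.75 = 0.24000 m
Δh = 0.043928 + 0.169344 + 0.24000 = 0.453272 m ≈ 450 mm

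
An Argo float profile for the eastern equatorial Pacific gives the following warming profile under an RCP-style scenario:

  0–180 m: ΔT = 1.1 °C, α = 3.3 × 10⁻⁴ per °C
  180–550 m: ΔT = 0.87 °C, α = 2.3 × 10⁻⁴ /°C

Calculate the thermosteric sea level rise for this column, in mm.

0–180 m: 3.3×10⁻⁴ × 1.1 × 180 = 0.06534 m
Layer 2: 0.87 × 370 × 2.3×10⁻⁴ = 0.074037 m
Δh = 0.06534 + 0.074037 = 0.139377 m ≈ 139 mm

Δh = 139 mm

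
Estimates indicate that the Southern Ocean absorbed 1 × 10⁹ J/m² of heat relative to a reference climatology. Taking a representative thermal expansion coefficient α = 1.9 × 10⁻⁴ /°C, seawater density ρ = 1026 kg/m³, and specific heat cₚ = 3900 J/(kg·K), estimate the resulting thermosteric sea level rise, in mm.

47 mm of thermosteric rise

Δh = αQ/(ρcₚ) = 1.9×10⁻⁴ × 1×10⁹ / (1026 × 3900) ≈ 0.047483 m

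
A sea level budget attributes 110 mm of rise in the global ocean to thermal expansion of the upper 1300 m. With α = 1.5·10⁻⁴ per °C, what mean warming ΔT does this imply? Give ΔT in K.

0.564 K

ΔT = Δh/(αH) = 0.11 / (1.5×10⁻⁴ × 1300) ≈ 0.5641 K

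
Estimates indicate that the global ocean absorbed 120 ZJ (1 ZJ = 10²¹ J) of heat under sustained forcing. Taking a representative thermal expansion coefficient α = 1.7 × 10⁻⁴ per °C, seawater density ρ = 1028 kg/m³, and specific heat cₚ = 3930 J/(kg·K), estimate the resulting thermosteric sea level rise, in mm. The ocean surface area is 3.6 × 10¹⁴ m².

Δh = 14 mm

Per unit area: Q = 120×10²¹ / (3.6×10¹⁴) ≈ 3.333×10⁸ J/m²
Δh = αQ/(ρcₚ) = 1.7×10⁻⁴ × 3.333×10⁸ / (1028 × 3930) ≈ 0.014025 m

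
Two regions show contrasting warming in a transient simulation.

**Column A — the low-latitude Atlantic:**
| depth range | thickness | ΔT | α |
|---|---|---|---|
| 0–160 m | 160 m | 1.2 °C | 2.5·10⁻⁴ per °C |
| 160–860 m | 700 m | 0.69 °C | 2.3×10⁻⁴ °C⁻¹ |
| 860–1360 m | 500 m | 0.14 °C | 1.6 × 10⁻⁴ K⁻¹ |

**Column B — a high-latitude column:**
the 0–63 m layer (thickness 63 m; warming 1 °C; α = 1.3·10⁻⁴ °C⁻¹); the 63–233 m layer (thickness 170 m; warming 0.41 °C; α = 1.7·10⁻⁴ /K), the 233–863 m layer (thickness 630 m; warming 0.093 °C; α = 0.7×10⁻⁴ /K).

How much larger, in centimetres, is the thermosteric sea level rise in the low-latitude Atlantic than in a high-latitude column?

A Layer 1: 160 × 2.5×10⁻⁴ × 1.2 = 0.04800 m
A 700 × 2.3×10⁻⁴ × 0.69 = 0.11109 m
A Layer 3: 0.14 × 500 × 1.6×10⁻⁴ = 0.01120 m
A total: 0.17029 m
B 63 × 1.3×10⁻⁴ × 1 = 0.00819 m
B 63–233 m: 0.41 × 170 × 1.7×10⁻⁴ = 0.011849 m
B 0.093 × 630 × 0.7×10⁻⁴ = 0.0041013 m
B total: 0.0241403 m
Difference: 0.17029 − 0.0241403 = 0.1461497 m

Δh_A − Δh_B ≈ 14.6 cm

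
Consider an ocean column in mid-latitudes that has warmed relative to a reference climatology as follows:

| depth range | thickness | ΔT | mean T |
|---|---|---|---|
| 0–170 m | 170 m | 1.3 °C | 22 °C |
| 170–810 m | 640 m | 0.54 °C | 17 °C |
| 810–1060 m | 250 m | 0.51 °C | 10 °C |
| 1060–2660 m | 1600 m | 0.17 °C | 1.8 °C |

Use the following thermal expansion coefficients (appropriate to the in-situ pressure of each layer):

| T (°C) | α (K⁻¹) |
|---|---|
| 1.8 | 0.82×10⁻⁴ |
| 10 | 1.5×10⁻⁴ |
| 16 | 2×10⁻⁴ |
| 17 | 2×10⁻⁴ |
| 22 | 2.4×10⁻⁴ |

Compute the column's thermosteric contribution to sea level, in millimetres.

Layer 1 at 22 °C → α = 2.4×10⁻⁴ K⁻¹
Layer 2 at 17 °C → α = 2×10⁻⁴ K⁻¹
Layer 3 at 10 °C → α = 1.5×10⁻⁴ K⁻¹
Layer 4 at 1.8 °C → α = 0.82×10⁻⁴ K⁻¹
Layer 1: 2.4×10⁻⁴ × 170 × 1.3 = 0.05304 m
Layer 2: 640 × 0.54 × 2×10⁻⁴ = 0.06912 m
810–1060 m: 0.51 × 250 × 1.5×10⁻⁴ = 0.019125 m
0.82×10⁻⁴ × 0.17 × 1600 = 0.022304 m
Δh = 0.05304 + 0.06912 + 0.019125 + 0.022304 = 0.163589 m

164 mm of thermosteric rise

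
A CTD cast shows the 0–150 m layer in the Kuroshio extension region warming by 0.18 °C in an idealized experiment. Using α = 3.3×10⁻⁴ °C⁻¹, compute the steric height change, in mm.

Δh = αΔT·H = 3.3×10⁻⁴ × 0.18 × 150 = 0.00891 m

8.9 mm of thermosteric rise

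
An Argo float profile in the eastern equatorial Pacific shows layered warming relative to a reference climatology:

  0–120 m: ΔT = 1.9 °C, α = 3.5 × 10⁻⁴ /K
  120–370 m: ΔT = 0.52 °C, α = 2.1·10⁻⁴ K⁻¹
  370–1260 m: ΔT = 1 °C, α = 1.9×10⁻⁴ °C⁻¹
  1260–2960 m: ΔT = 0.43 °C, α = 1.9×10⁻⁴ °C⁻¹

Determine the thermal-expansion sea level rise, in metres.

3.5×10⁻⁴ × 1.9 × 120 = 0.07980 m
120–370 m: 250 × 2.1×10⁻⁴ × 0.52 = 0.02730 m
370–1260 m: 890 × 1 × 1.9×10⁻⁴ = 0.16910 m
1.9×10⁻⁴ × 1700 × 0.43 = 0.13889 m
Δh = 0.07980 + 0.02730 + 0.16910 + 0.13889 = 0.41509 m ≈ 0.415 m

0.415 m of thermosteric rise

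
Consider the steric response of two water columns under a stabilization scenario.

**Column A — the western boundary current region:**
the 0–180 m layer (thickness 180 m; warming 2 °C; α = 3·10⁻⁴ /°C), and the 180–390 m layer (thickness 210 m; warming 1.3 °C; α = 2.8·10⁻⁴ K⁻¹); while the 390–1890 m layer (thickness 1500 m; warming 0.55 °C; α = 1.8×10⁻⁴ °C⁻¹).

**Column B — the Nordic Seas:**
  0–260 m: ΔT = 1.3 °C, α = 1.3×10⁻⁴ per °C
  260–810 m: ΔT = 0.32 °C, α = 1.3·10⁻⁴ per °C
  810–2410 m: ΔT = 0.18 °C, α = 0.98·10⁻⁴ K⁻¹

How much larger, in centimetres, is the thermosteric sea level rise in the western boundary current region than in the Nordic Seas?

A 3×10⁻⁴ × 2 × 180 = 0.10800 m
A 180–390 m: 2.8×10⁻⁴ × 1.3 × 210 = 0.07644 m
A 390–1890 m: 1500 × 1.8×10⁻⁴ × 0.55 = 0.14850 m
A total: 0.33294 m
B 1.3 × 1.3×10⁻⁴ × 260 = 0.04394 m
B 1.3×10⁻⁴ × 550 × 0.32 = 0.02288 m
B Layer 3: 0.18 × 0.98×10⁻⁴ × 1600 = 0.028224 m
B total: 0.095044 m
Difference: 0.33294 − 0.095044 = 0.237896 m

Δh_A − Δh_B ≈ 23.8 cm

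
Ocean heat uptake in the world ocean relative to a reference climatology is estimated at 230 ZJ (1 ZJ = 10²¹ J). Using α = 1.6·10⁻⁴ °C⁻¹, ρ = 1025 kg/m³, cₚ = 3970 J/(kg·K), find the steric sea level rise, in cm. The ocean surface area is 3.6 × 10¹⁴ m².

Per unit area: Q = 230×10²¹ / (3.6×10¹⁴) ≈ 6.389×10⁸ J/m²
Δh = αQ/(ρcₚ) = 1.6×10⁻⁴ × 6.389×10⁸ / (1025 × 3970) ≈ 0.025121 m

Δh ≈ 2.51 cm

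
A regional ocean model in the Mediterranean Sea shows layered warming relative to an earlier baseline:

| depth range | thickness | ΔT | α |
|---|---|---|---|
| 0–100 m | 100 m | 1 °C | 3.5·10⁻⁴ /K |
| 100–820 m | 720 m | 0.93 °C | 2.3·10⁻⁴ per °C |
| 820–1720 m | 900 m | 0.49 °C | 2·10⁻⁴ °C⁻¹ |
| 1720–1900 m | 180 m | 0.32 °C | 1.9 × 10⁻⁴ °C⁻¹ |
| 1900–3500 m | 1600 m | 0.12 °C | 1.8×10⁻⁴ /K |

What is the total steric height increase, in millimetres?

Δh ≈ 320 mm

Layer 1: 3.5×10⁻⁴ × 1 × 100 = 0.03500 m
Layer 2: 720 × 0.93 × 2.3×10⁻⁴ = 0.154008 m
820–1720 m: 2×10⁻⁴ × 900 × 0.49 = 0.08820 m
1720–1900 m: 0.32 × 180 × 1.9×10⁻⁴ = 0.010944 m
Layer 5: 0.12 × 1600 × 1.8×10⁻⁴ = 0.03456 m
Δh = 0.03500 + 0.154008 + 0.08820 + 0.010944 + 0.03456 = 0.322712 m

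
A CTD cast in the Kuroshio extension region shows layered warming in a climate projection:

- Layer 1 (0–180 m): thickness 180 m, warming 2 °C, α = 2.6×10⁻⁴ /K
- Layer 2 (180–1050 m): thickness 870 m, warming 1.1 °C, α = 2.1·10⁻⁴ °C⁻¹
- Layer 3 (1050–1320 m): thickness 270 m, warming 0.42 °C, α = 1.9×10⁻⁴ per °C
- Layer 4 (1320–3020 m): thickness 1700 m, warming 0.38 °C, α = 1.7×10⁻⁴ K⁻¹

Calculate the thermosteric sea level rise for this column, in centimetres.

Layer 1: 2.6×10⁻⁴ × 2 × 180 = 0.09360 m
Layer 2: 1.1 × 870 × 2.1×10⁻⁴ = 0.20097 m
Layer 3: 270 × 1.9×10⁻⁴ × 0.42 = 0.021546 m
Layer 4: 1700 × 1.7×10⁻⁴ × 0.38 = 0.10982 m
Δh = 0.09360 + 0.20097 + 0.021546 + 0.10982 = 0.425936 m

Δh = 42.6 cm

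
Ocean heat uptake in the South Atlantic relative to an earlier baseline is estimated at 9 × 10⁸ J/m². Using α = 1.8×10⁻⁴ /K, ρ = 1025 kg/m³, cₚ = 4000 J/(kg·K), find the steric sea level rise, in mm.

about 40 mm

Δh = αQ/(ρcₚ) = 1.8×10⁻⁴ × 9×10⁸ / (1025 × 4000) ≈ 0.039512 m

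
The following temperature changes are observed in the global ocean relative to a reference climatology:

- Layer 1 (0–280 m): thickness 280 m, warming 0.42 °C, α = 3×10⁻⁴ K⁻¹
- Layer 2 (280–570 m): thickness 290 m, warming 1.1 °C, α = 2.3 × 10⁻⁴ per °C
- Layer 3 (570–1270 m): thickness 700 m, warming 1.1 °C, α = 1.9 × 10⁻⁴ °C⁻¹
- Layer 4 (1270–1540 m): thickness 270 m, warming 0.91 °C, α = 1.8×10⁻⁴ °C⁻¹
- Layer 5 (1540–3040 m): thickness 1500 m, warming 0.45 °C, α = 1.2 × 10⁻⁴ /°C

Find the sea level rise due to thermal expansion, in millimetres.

about 380 mm

0–280 m: 3×10⁻⁴ × 280 × 0.42 = 0.03528 m
Layer 2: 2.3×10⁻⁴ × 290 × 1.1 = 0.07337 m
1.1 × 700 × 1.9×10⁻⁴ = 0.14630 m
1270–1540 m: 270 × 1.8×10⁻⁴ × 0.91 = 0.044226 m
1.2×10⁻⁴ × 0.45 × 1500 = 0.08100 m
Δh = 0.03528 + 0.07337 + 0.14630 + 0.044226 + 0.08100 = 0.380176 m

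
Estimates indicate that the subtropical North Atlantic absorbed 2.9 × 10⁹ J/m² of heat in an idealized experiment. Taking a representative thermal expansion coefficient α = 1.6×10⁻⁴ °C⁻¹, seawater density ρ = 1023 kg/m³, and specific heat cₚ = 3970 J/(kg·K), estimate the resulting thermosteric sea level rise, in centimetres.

Δh = αQ/(ρcₚ) = 1.6×10⁻⁴ × 2.9×10⁹ / (1023 × 3970) ≈ 0.11425 m

11.4 cm of thermosteric rise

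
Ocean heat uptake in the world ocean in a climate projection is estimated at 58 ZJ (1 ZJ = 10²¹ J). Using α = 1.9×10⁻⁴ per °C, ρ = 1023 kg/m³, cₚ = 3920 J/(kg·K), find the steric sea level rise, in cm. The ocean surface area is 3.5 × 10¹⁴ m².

0.785 cm of thermosteric rise

Per unit area: Q = 58×10²¹ / (3.5×10¹⁴) ≈ 1.657×10⁸ J/m²
Δh = αQ/(ρcₚ) = 1.9×10⁻⁴ × 1.657×10⁸ / (1023 × 3920) ≈ 0.0078508 m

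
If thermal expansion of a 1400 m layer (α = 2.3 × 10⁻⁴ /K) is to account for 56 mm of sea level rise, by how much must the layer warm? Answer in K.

ΔT ≈ 0.174 K

ΔT = Δh/(αH) = 0.056 / (2.3×10⁻⁴ × 1400) ≈ 0.1739 K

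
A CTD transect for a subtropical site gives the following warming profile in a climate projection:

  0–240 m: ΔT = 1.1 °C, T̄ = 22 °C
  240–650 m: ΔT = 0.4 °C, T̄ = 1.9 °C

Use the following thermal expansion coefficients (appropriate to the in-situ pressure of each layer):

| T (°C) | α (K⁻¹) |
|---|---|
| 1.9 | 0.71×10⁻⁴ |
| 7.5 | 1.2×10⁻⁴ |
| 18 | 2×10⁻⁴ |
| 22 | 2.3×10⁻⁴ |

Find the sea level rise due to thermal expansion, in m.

Δh ≈ 0.0724 m

Layer 1 at 22 °C → α = 2.3×10⁻⁴ K⁻¹
Layer 2 at 1.9 °C → α = 0.71×10⁻⁴ K⁻¹
0–240 m: 2.3×10⁻⁴ × 1.1 × 240 = 0.06072 m
Layer 2: 0.4 × 410 × 0.71×10⁻⁴ = 0.011644 m
Δh = 0.06072 + 0.011644 = 0.072364 m ≈ 0.0724 m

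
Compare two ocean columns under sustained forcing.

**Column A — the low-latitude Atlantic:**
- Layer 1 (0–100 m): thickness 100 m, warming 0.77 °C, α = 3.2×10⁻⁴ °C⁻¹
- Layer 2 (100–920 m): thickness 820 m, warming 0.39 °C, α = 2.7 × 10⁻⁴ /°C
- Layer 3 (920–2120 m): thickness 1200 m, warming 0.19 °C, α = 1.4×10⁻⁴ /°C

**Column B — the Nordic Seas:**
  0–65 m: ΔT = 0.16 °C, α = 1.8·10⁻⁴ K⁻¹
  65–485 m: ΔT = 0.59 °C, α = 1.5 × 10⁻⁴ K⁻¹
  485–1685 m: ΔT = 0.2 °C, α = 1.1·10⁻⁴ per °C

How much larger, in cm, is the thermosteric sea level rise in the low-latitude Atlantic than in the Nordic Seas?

A 0–100 m: 0.77 × 3.2×10⁻⁴ × 100 = 0.02464 m
A 100–920 m: 2.7×10⁻⁴ × 820 × 0.39 = 0.086346 m
A 920–2120 m: 1.4×10⁻⁴ × 1200 × 0.19 = 0.03192 m
A total: 0.142906 m
B Layer 1: 65 × 1.8×10⁻⁴ × 0.16 = 0.001872 m
B Layer 2: 420 × 1.5×10⁻⁴ × 0.59 = 0.03717 m
B Layer 3: 1.1×10⁻⁴ × 0.2 × 1200 = 0.02640 m
B total: 0.065442 m
Difference: 0.142906 − 0.065442 = 0.077464 m

7.75 cm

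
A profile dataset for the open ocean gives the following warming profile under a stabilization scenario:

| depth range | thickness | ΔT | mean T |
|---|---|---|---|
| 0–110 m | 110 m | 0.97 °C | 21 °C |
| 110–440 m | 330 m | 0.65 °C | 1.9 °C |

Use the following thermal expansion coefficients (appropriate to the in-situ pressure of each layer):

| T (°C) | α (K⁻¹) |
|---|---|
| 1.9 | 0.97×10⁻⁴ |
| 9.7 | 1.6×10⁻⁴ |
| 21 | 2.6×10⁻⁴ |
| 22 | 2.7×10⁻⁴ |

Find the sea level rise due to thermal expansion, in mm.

Δh ≈ 48.5 mm

Layer 1 at 21 °C → α = 2.6×10⁻⁴ K⁻¹
Layer 2 at 1.9 °C → α = 0.97×10⁻⁴ K⁻¹
110 × 2.6×10⁻⁴ × 0.97 = 0.027742 m
110–440 m: 0.65 × 0.97×10⁻⁴ × 330 = 0.0208065 m
Δh = 0.027742 + 0.0208065 = 0.0485485 m ≈ 48.5 mm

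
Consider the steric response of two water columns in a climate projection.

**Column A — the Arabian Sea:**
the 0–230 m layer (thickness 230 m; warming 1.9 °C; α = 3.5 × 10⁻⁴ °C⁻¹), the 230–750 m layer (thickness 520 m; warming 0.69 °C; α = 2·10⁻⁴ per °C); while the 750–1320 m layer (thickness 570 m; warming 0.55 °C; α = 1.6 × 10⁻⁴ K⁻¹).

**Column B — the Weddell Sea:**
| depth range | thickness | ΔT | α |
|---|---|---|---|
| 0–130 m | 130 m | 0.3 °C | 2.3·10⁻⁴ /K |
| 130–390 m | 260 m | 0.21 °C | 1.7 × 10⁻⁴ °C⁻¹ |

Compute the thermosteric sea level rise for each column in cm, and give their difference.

A 0–230 m: 3.5×10⁻⁴ × 1.9 × 230 = 0.15295 m
A 0.69 × 2×10⁻⁴ × 520 = 0.07176 m
A 0.55 × 1.6×10⁻⁴ × 570 = 0.05016 m
A total: 0.27487 m
B Layer 1: 2.3×10⁻⁴ × 130 × 0.3 = 0.00897 m
B 130–390 m: 1.7×10⁻⁴ × 0.21 × 260 = 0.009282 m
B total: 0.018252 m
Difference: 0.27487 − 0.018252 = 0.256618 m

Δh_A ≈ 27.5 cm, Δh_B ≈ 1.83 cm; difference ≈ 25.7 cm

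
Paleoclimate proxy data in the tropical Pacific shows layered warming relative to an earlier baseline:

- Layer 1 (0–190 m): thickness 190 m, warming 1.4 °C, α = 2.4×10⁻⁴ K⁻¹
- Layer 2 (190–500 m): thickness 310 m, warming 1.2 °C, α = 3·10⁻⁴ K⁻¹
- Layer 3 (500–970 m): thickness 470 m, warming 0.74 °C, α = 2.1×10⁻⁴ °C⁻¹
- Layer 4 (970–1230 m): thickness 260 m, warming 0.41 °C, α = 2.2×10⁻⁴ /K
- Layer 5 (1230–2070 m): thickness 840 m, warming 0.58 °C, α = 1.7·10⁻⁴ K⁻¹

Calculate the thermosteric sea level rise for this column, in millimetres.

355 mm

Layer 1: 1.4 × 2.4×10⁻⁴ × 190 = 0.06384 m
1.2 × 3×10⁻⁴ × 310 = 0.11160 m
Layer 3: 470 × 2.1×10⁻⁴ × 0.74 = 0.073038 m
2.2×10⁻⁴ × 0.41 × 260 = 0.023452 m
1230–2070 m: 1.7×10⁻⁴ × 840 × 0.58 = 0.082824 m
Δh = 0.06384 + 0.11160 + 0.073038 + 0.023452 + 0.082824 = 0.354754 m ≈ 355 mm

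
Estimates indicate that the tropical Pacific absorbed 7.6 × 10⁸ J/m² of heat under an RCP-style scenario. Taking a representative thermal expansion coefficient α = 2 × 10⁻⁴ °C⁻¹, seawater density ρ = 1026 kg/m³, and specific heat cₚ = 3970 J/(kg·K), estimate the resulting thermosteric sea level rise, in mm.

37.3 mm

Δh = αQ/(ρcₚ) = 2×10⁻⁴ × 7.6×10⁸ / (1026 × 3970) ≈ 0.037317 m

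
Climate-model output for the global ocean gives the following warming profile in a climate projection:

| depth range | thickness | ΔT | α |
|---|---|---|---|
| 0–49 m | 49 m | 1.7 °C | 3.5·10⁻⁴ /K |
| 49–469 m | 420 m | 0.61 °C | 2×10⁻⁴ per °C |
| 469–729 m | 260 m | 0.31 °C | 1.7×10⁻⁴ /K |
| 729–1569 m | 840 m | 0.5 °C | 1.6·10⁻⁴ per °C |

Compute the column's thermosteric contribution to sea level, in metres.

0.16 m

Layer 1: 1.7 × 49 × 3.5×10⁻⁴ = 0.029155 m
0.61 × 420 × 2×10⁻⁴ = 0.05124 m
Layer 3: 1.7×10⁻⁴ × 0.31 × 260 = 0.013702 m
729–1569 m: 0.5 × 1.6×10⁻⁴ × 840 = 0.06720 m
Δh = 0.029155 + 0.05124 + 0.013702 + 0.06720 = 0.161297 m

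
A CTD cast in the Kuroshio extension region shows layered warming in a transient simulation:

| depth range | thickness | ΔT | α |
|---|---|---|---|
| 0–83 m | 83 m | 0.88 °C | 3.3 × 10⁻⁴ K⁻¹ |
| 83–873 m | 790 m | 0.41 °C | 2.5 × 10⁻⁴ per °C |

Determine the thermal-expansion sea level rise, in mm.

83 × 3.3×10⁻⁴ × 0.88 = 0.0241032 m
83–873 m: 0.41 × 2.5×10⁻⁴ × 790 = 0.080975 m
Δh = 0.0241032 + 0.080975 = 0.1050782 m

about 105 mm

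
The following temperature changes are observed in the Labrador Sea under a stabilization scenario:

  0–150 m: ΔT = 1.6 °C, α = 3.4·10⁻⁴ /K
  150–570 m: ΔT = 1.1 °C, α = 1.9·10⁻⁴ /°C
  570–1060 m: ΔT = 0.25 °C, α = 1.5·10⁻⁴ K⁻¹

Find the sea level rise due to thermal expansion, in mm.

about 190 mm

0–150 m: 1.6 × 3.4×10⁻⁴ × 150 = 0.08160 m
Layer 2: 1.1 × 1.9×10⁻⁴ × 420 = 0.08778 m
570–1060 m: 490 × 1.5×10⁻⁴ × 0.25 = 0.018375 m
Δh = 0.08160 + 0.08778 + 0.018375 = 0.187755 m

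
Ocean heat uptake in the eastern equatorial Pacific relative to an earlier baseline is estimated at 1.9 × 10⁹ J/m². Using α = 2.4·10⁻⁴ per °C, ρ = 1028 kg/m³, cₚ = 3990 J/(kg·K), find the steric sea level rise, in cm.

about 11.1 cm

Δh = αQ/(ρcₚ) = 2.4×10⁻⁴ × 1.9×10⁹ / (1028 × 3990) ≈ 0.11117 m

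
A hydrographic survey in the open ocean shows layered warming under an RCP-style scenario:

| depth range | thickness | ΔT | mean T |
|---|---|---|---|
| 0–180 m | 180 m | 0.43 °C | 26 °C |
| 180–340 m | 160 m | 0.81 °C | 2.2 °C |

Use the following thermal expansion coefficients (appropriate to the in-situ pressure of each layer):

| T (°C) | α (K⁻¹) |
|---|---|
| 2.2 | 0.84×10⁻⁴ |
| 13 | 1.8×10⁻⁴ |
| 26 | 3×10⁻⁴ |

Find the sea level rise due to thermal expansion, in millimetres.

Layer 1 at 26 °C → α = 3×10⁻⁴ K⁻¹
Layer 2 at 2.2 °C → α = 0.84×10⁻⁴ K⁻¹
3×10⁻⁴ × 180 × 0.43 = 0.02322 m
Layer 2: 160 × 0.84×10⁻⁴ × 0.81 = 0.0108864 m
Δh = 0.02322 + 0.0108864 = 0.0341064 m

Δh ≈ 34.1 mm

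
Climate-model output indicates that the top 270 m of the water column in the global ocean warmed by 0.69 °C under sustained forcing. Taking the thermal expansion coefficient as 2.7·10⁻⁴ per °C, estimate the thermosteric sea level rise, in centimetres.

Δh ≈ 5.03 cm

Δh = αΔT·H = 2.7×10⁻⁴ × 0.69 × 270 = 0.050301 m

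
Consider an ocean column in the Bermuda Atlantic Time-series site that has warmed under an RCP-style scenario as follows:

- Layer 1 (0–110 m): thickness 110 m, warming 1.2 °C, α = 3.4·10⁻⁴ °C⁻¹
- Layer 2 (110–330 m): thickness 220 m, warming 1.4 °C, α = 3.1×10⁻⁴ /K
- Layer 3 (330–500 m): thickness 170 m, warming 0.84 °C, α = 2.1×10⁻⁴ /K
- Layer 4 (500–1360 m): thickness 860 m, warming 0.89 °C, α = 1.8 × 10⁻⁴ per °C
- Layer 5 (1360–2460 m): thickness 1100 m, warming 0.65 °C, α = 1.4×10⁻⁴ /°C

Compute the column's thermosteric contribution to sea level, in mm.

0–110 m: 3.4×10⁻⁴ × 1.2 × 110 = 0.04488 m
110–330 m: 3.1×10⁻⁴ × 220 × 1.4 = 0.09548 m
0.84 × 170 × 2.1×10⁻⁴ = 0.029988 m
Layer 4: 1.8×10⁻⁴ × 860 × 0.89 = 0.137772 m
Layer 5: 1.4×10⁻⁴ × 0.65 × 1100 = 0.10010 m
Δh = 0.04488 + 0.09548 + 0.029988 + 0.137772 + 0.10010 = 0.40822 m

Δh ≈ 410 mm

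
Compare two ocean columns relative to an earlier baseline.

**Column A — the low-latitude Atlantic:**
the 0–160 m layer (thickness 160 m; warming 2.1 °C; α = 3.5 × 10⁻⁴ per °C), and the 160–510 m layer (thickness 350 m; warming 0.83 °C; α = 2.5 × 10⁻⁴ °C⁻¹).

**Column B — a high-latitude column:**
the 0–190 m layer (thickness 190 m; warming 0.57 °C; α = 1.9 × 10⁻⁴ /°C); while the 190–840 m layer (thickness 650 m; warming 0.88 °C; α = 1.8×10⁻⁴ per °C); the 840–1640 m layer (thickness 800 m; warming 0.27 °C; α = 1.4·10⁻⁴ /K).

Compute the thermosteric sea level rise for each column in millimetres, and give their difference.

A Layer 1: 2.1 × 3.5×10⁻⁴ × 160 = 0.11760 m
A 160–510 m: 2.5×10⁻⁴ × 350 × 0.83 = 0.072625 m
A total: 0.190225 m
B Layer 1: 1.9×10⁻⁴ × 0.57 × 190 = 0.020577 m
B Layer 2: 0.88 × 1.8×10⁻⁴ × 650 = 0.10296 m
B 0.27 × 800 × 1.4×10⁻⁴ = 0.03024 m
B total: 0.153777 m
Difference: 0.190225 − 0.153777 = 0.036448 m

Δh_A ≈ 190 mm, Δh_B ≈ 150 mm; difference ≈ 36 mm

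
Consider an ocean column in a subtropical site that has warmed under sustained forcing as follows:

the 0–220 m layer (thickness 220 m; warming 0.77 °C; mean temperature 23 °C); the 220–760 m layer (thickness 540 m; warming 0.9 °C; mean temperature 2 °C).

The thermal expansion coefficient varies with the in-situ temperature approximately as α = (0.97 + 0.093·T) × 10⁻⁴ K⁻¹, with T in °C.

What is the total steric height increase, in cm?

Layer 1: α = (0.97 + 0.093×23)×10⁻⁴ = 3.109×10⁻⁴ K⁻¹
Layer 2: α = (0.97 + 0.093×2)×10⁻⁴ = 1.156×10⁻⁴ K⁻¹
0–220 m: 3.109×10⁻⁴ × 0.77 × 220 = 0.05266646 m
Layer 2: 540 × 0.9 × 1.156×10⁻⁴ = 0.0561816 m
Δh = 0.05266646 + 0.0561816 = 0.10884806 m ≈ 10.9 cm

10.9 cm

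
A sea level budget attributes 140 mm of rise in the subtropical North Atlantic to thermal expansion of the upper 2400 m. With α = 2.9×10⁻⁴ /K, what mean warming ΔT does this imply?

ΔT = Δh/(αH) = 0.14 / (2.9×10⁻⁴ × 2400) ≈ 0.2011 K

0.20 K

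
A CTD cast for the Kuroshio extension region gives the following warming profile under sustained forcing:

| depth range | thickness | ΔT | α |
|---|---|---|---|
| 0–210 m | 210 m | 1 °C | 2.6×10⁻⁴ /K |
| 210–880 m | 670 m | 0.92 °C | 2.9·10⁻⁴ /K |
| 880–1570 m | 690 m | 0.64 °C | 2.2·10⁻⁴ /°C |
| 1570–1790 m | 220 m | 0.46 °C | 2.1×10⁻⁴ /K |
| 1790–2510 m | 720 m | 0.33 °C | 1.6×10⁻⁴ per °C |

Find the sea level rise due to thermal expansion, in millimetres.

Layer 1: 1 × 2.6×10⁻⁴ × 210 = 0.05460 m
210–880 m: 2.9×10⁻⁴ × 670 × 0.92 = 0.178756 m
2.2×10⁻⁴ × 690 × 0.64 = 0.097152 m
0.46 × 2.1×10⁻⁴ × 220 = 0.021252 m
Layer 5: 1.6×10⁻⁴ × 720 × 0.33 = 0.038016 m
Δh = 0.05460 + 0.178756 + 0.097152 + 0.021252 + 0.038016 = 0.389776 m

Δh = 390 mm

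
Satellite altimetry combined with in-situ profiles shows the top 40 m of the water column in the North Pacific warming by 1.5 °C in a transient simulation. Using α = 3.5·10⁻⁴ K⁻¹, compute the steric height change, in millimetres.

21.0 mm

Δh = αΔT·H = 3.5×10⁻⁴ × 1.5 × 40 = 0.02100 m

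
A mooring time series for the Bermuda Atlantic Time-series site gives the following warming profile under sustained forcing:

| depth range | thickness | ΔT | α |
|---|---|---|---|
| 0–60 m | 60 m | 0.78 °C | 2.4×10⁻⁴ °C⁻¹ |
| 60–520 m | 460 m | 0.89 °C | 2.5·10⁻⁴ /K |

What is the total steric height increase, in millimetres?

0–60 m: 60 × 0.78 × 2.4×10⁻⁴ = 0.011232 m
60–520 m: 2.5×10⁻⁴ × 0.89 × 460 = 0.10235 m
Δh = 0.011232 + 0.10235 = 0.113582 m

110 mm of thermosteric rise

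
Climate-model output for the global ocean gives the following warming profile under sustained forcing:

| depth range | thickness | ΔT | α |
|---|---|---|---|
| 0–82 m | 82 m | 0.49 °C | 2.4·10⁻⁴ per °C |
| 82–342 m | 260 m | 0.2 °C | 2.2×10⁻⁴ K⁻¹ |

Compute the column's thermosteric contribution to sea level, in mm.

21.1 mm

Layer 1: 2.4×10⁻⁴ × 0.49 × 82 = 0.0096432 m
260 × 0.2 × 2.2×10⁻⁴ = 0.01144 m
Δh = 0.0096432 + 0.01144 = 0.0210832 m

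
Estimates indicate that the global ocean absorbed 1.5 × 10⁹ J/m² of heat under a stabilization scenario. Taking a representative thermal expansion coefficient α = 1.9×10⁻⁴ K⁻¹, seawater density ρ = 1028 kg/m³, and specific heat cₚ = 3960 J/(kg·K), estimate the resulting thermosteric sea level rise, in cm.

about 7.00 cm

Δh = αQ/(ρcₚ) = 1.9×10⁻⁴ × 1.5×10⁹ / (1028 × 3960) ≈ 0.070009 m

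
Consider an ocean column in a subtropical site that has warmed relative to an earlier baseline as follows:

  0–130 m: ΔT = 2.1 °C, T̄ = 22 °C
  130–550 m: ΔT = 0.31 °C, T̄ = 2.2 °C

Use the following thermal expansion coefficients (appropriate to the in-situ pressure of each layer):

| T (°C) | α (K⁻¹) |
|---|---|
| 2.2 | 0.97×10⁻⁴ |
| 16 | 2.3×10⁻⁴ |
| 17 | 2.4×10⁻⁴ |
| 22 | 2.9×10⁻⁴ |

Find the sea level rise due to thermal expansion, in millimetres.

Δh = 92 mm

Layer 1 at 22 °C → α = 2.9×10⁻⁴ K⁻¹
Layer 2 at 2.2 °C → α = 0.97×10⁻⁴ K⁻¹
0–130 m: 130 × 2.1 × 2.9×10⁻⁴ = 0.07917 m
0.31 × 0.97×10⁻⁴ × 420 = 0.0126294 m
Δh = 0.07917 + 0.0126294 = 0.0917994 m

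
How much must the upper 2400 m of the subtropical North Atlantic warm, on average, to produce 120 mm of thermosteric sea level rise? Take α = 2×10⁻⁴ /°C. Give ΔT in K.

ΔT ≈ 0.25 K

ΔT = Δh/(αH) = 0.12 / (2×10⁻⁴ × 2400) = 0.2500 K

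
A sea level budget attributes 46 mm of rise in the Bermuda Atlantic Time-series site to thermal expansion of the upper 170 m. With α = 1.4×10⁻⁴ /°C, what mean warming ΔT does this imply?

about 1.93 °C

ΔT = Δh/(αH) = 0.046 / (1.4×10⁻⁴ × 170) ≈ 1.933 °C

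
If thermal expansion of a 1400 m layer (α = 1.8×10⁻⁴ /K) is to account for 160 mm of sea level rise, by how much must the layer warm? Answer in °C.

ΔT = Δh/(αH) = 0.16 / (1.8×10⁻⁴ × 1400) ≈ 0.6349 °C

ΔT ≈ 0.635 °C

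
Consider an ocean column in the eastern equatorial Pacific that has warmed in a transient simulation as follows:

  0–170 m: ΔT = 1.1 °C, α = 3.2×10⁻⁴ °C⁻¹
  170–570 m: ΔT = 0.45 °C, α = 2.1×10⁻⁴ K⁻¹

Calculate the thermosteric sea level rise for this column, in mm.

3.2×10⁻⁴ × 170 × 1.1 = 0.05984 m
170–570 m: 0.45 × 400 × 2.1×10⁻⁴ = 0.03780 m
Δh = 0.05984 + 0.03780 = 0.09764 m

Δh ≈ 98 mm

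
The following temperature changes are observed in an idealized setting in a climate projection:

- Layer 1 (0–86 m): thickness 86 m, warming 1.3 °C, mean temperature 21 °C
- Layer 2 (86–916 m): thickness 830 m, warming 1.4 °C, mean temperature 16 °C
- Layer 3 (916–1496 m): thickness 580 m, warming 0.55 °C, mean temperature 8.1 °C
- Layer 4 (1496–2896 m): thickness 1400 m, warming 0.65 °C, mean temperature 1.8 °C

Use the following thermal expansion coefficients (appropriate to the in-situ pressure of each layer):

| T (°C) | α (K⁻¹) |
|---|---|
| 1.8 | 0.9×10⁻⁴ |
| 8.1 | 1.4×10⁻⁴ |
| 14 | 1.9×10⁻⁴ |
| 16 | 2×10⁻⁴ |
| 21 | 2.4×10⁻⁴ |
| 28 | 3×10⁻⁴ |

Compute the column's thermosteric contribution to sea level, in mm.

Layer 1 at 21 °C → α = 2.4×10⁻⁴ K⁻¹
Layer 2 at 16 °C → α = 2×10⁻⁴ K⁻¹
Layer 3 at 8.1 °C → α = 1.4×10⁻⁴ K⁻¹
Layer 4 at 1.8 °C → α = 0.9×10⁻⁴ K⁻¹
Layer 1: 86 × 1.3 × 2.4×10⁻⁴ = 0.026832 m
2×10⁻⁴ × 1.4 × 830 = 0.23240 m
916–1496 m: 580 × 0.55 × 1.4×10⁻⁴ = 0.04466 m
0.9×10⁻⁴ × 1400 × 0.65 = 0.08190 m
Δh = 0.026832 + 0.23240 + 0.04466 + 0.08190 = 0.385792 m

390 mm of thermosteric rise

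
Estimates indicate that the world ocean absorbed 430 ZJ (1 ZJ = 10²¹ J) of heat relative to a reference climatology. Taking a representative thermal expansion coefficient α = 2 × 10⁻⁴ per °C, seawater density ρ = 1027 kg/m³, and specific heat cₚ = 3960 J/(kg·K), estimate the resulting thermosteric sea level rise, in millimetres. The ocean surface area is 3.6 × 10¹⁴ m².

Δh = 58.7 mm

Per unit area: Q = 430×10²¹ / (3.6×10¹⁴) ≈ 1.194×10⁹ J/m²
Δh = αQ/(ρcₚ) = 2×10⁻⁴ × 1.194×10⁹ / (1027 × 3960) ≈ 0.058718 m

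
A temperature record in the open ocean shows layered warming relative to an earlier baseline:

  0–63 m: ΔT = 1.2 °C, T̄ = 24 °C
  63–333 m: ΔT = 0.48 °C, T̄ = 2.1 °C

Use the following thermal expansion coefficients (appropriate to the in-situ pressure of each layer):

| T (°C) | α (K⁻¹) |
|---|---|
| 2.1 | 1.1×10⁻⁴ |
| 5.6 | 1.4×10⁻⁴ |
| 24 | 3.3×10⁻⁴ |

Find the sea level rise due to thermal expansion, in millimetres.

Layer 1 at 24 °C → α = 3.3×10⁻⁴ K⁻¹
Layer 2 at 2.1 °C → α = 1.1×10⁻⁴ K⁻¹
Layer 1: 1.2 × 63 × 3.3×10⁻⁴ = 0.024948 m
63–333 m: 270 × 1.1×10⁻⁴ × 0.48 = 0.014256 m
Δh = 0.024948 + 0.014256 = 0.039204 m

39.2 mm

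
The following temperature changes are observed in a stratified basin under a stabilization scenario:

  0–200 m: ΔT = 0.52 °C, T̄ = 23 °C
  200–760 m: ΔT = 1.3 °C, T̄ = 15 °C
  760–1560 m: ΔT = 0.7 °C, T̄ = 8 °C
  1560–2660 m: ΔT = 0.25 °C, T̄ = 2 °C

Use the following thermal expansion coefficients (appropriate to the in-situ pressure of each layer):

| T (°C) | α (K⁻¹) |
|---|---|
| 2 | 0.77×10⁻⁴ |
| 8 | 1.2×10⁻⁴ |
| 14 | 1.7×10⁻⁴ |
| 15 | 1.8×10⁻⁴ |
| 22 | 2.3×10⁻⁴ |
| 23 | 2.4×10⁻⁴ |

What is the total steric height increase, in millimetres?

Layer 1 at 23 °C → α = 2.4×10⁻⁴ K⁻¹
Layer 2 at 15 °C → α = 1.8×10⁻⁴ K⁻¹
Layer 3 at 8 °C → α = 1.2×10⁻⁴ K⁻¹
Layer 4 at 2 °C → α = 0.77×10⁻⁴ K⁻¹
Layer 1: 0.52 × 2.4×10⁻⁴ × 200 = 0.02496 m
200–760 m: 560 × 1.3 × 1.8×10⁻⁴ = 0.13104 m
800 × 0.7 × 1.2×10⁻⁴ = 0.06720 m
Layer 4: 1100 × 0.25 × 0.77×10⁻⁴ = 0.021175 m
Δh = 0.02496 + 0.13104 + 0.06720 + 0.021175 = 0.244375 m

240 mm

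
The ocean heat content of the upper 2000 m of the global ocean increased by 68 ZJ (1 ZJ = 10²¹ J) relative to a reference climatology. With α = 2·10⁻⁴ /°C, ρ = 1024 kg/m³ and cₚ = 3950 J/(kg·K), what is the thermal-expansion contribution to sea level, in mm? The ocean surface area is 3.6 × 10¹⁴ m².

Per unit area: Q = 68×10²¹ / (3.6×10¹⁴) ≈ 1.889×10⁸ J/m²
Δh = αQ/(ρcₚ) = 2×10⁻⁴ × 1.889×10⁸ / (1024 × 3950) ≈ 0.0093404 m

Δh = 9.34 mm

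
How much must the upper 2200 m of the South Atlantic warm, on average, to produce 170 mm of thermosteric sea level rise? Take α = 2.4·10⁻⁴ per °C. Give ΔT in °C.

0.32 °C

ΔT = Δh/(αH) = 0.17 / (2.4×10⁻⁴ × 2200) ≈ 0.3220 °C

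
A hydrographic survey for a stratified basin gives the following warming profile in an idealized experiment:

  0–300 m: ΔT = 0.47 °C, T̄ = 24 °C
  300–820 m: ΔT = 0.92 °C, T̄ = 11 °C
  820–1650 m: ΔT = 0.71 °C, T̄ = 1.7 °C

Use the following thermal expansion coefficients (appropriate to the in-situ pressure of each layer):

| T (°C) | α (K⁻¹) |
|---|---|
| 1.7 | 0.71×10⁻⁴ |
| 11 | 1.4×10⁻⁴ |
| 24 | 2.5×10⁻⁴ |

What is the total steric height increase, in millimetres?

Layer 1 at 24 °C → α = 2.5×10⁻⁴ K⁻¹
Layer 2 at 11 °C → α = 1.4×10⁻⁴ K⁻¹
Layer 3 at 1.7 °C → α = 0.71×10⁻⁴ K⁻¹
300 × 2.5×10⁻⁴ × 0.47 = 0.03525 m
300–820 m: 1.4×10⁻⁴ × 520 × 0.92 = 0.066976 m
Layer 3: 0.71 × 0.71×10⁻⁴ × 830 = 0.0418403 m
Δh = 0.03525 + 0.066976 + 0.0418403 = 0.1440663 m ≈ 144 mm

144 mm of thermosteric rise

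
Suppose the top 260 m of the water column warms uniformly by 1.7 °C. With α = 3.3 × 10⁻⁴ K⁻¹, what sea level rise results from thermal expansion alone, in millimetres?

Δh = αΔT·H = 3.3×10⁻⁴ × 1.7 × 260 = 0.14586 m

about 146 mm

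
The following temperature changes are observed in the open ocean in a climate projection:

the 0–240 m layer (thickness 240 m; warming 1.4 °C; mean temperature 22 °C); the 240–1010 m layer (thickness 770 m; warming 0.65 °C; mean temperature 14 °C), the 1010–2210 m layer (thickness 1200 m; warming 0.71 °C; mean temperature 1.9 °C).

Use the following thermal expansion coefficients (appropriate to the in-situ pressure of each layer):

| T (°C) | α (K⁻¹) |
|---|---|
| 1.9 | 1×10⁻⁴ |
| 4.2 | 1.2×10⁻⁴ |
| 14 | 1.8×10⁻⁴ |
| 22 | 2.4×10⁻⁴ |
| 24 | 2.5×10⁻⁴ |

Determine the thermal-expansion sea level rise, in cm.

Layer 1 at 22 °C → α = 2.4×10⁻⁴ K⁻¹
Layer 2 at 14 °C → α = 1.8×10⁻⁴ K⁻¹
Layer 3 at 1.9 °C → α = 1×10⁻⁴ K⁻¹
Layer 1: 240 × 1.4 × 2.4×10⁻⁴ = 0.08064 m
240–1010 m: 770 × 0.65 × 1.8×10⁻⁴ = 0.09009 m
0.71 × 1×10⁻⁴ × 1200 = 0.08520 m
Δh = 0.08064 + 0.09009 + 0.08520 = 0.25593 m ≈ 25.6 cm

Δh ≈ 25.6 cm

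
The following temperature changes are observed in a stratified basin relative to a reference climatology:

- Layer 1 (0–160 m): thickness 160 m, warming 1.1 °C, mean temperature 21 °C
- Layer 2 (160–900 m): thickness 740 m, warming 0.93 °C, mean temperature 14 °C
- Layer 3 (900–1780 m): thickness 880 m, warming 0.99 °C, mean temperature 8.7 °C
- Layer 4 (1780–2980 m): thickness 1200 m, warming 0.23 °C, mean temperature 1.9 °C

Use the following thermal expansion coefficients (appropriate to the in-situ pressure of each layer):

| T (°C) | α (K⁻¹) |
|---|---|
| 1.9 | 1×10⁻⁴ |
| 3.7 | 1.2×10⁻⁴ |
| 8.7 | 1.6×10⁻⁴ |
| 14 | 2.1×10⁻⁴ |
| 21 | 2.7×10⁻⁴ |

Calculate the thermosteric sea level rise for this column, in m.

0.36 m of thermosteric rise

Layer 1 at 21 °C → α = 2.7×10⁻⁴ K⁻¹
Layer 2 at 14 °C → α = 2.1×10⁻⁴ K⁻¹
Layer 3 at 8.7 °C → α = 1.6×10⁻⁴ K⁻¹
Layer 4 at 1.9 °C → α = 1×10⁻⁴ K⁻¹
1.1 × 160 × 2.7×10⁻⁴ = 0.04752 m
0.93 × 2.1×10⁻⁴ × 740 = 0.144522 m
880 × 0.99 × 1.6×10⁻⁴ = 0.139392 m
1780–2980 m: 1200 × 1×10⁻⁴ × 0.23 = 0.02760 m
Δh = 0.04752 + 0.144522 + 0.139392 + 0.02760 = 0.359034 m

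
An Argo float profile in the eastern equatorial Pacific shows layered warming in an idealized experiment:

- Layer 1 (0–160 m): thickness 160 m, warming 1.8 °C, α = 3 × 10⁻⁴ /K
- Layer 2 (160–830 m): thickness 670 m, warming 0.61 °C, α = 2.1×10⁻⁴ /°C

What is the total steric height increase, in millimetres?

1.8 × 160 × 3×10⁻⁴ = 0.08640 m
Layer 2: 2.1×10⁻⁴ × 0.61 × 670 = 0.085827 m
Δh = 0.08640 + 0.085827 = 0.172227 m

170 mm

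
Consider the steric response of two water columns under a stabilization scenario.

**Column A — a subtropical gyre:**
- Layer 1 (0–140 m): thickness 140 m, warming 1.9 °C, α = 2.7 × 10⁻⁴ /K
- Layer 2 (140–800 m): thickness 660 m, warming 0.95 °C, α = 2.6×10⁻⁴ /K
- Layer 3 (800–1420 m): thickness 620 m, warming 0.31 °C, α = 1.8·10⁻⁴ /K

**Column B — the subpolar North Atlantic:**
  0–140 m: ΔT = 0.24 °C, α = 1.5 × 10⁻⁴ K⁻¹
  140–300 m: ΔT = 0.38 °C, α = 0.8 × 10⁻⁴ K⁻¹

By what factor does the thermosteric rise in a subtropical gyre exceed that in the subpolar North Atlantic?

A Layer 1: 140 × 2.7×10⁻⁴ × 1.9 = 0.07182 m
A Layer 2: 660 × 2.6×10⁻⁴ × 0.95 = 0.16302 m
A 0.31 × 1.8×10⁻⁴ × 620 = 0.034596 m
A total: 0.269436 m
B Layer 1: 0.24 × 1.5×10⁻⁴ × 140 = 0.00504 m
B 0.8×10⁻⁴ × 160 × 0.38 = 0.004864 m
B total: 0.009904 m
Ratio: 0.269436 / 0.009904 ≈ 27.20

a factor of 27.2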